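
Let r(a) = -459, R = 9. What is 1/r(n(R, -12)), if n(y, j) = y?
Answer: -1/459 ≈ -0.0021787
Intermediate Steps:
1/r(n(R, -12)) = 1/(-459) = -1/459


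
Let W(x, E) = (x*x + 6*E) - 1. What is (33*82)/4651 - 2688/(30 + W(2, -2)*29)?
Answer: 625094/51161 ≈ 12.218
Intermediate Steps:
W(x, E) = -1 + x**2 + 6*E (W(x, E) = (x**2 + 6*E) - 1 = -1 + x**2 + 6*E)
(33*82)/4651 - 2688/(30 + W(2, -2)*29) = (33*82)/4651 - 2688/(30 + (-1 + 2**2 + 6*(-2))*29) = 2706*(1/4651) - 2688/(30 + (-1 + 4 - 12)*29) = 2706/4651 - 2688/(30 - 9*29) = 2706/4651 - 2688/(30 - 261) = 2706/4651 - 2688/(-231) = 2706/4651 - 2688*(-1/231) = 2706/4651 + 128/11 = 625094/51161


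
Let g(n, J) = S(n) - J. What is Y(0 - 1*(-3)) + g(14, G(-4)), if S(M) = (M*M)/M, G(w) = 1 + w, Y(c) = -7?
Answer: 10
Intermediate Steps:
S(M) = M (S(M) = M²/M = M)
g(n, J) = n - J
Y(0 - 1*(-3)) + g(14, G(-4)) = -7 + (14 - (1 - 4)) = -7 + (14 - 1*(-3)) = -7 + (14 + 3) = -7 + 17 = 10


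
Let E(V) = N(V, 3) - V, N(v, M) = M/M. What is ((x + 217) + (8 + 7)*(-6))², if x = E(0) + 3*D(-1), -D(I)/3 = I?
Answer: 18769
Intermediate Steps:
D(I) = -3*I
N(v, M) = 1
E(V) = 1 - V
x = 10 (x = (1 - 1*0) + 3*(-3*(-1)) = (1 + 0) + 3*3 = 1 + 9 = 10)
((x + 217) + (8 + 7)*(-6))² = ((10 + 217) + (8 + 7)*(-6))² = (227 + 15*(-6))² = (227 - 90)² = 137² = 18769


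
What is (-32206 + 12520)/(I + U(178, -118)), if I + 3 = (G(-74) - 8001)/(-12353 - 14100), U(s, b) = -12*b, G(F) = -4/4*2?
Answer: -260376879/18693046 ≈ -13.929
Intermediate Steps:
G(F) = -2 (G(F) = -4*1/4*2 = -1*2 = -2)
I = -71356/26453 (I = -3 + (-2 - 8001)/(-12353 - 14100) = -3 - 8003/(-26453) = -3 - 8003*(-1/26453) = -3 + 8003/26453 = -71356/26453 ≈ -2.6975)
(-32206 + 12520)/(I + U(178, -118)) = (-32206 + 12520)/(-71356/26453 - 12*(-118)) = -19686/(-71356/26453 + 1416) = -19686/37386092/26453 = -19686*26453/37386092 = -260376879/18693046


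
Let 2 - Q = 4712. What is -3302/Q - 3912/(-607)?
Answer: 10214917/1429485 ≈ 7.1459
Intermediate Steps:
Q = -4710 (Q = 2 - 1*4712 = 2 - 4712 = -4710)
-3302/Q - 3912/(-607) = -3302/(-4710) - 3912/(-607) = -3302*(-1/4710) - 3912*(-1/607) = 1651/2355 + 3912/607 = 10214917/1429485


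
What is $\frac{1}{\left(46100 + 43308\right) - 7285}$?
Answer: $\frac{1}{82123} \approx 1.2177 \cdot 10^{-5}$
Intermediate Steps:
$\frac{1}{\left(46100 + 43308\right) - 7285} = \frac{1}{89408 - 7285} = \frac{1}{82123}$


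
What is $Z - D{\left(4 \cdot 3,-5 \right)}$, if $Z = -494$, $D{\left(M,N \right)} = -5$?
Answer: $-489$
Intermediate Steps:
$Z - D{\left(4 \cdot 3,-5 \right)} = -494 - -5 = -494 + 5 = -489$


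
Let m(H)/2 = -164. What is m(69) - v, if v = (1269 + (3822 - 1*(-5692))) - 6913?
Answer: -4198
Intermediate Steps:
m(H) = -328 (m(H) = 2*(-164) = -328)
v = 3870 (v = (1269 + (3822 + 5692)) - 6913 = (1269 + 9514) - 6913 = 10783 - 6913 = 3870)
m(69) - v = -328 - 1*3870 = -328 - 3870 = -4198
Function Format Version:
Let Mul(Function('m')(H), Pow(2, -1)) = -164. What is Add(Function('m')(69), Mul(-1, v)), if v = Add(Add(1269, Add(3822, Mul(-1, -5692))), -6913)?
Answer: -4198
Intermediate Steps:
Function('m')(H) = -328 (Function('m')(H) = Mul(2, -164) = -328)
v = 3870 (v = Add(Add(1269, Add(3822, 5692)), -6913) = Add(Add(1269, 9514), -6913) = Add(10783, -6913) = 3870)
Add(Function('m')(69), Mul(-1, v)) = Add(-328, Mul(-1, 3870)) = Add(-328, -3870) = -4198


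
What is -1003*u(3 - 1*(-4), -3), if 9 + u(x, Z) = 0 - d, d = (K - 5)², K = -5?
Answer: 109327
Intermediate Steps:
d = 100 (d = (-5 - 5)² = (-10)² = 100)
u(x, Z) = -109 (u(x, Z) = -9 + (0 - 1*100) = -9 + (0 - 100) = -9 - 100 = -109)
-1003*u(3 - 1*(-4), -3) = -1003*(-109) = 109327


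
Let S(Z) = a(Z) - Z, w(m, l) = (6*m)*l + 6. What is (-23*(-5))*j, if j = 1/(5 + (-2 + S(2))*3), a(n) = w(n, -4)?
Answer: -115/133 ≈ -0.86466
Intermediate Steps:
w(m, l) = 6 + 6*l*m (w(m, l) = 6*l*m + 6 = 6 + 6*l*m)
a(n) = 6 - 24*n (a(n) = 6 + 6*(-4)*n = 6 - 24*n)
S(Z) = 6 - 25*Z (S(Z) = (6 - 24*Z) - Z = 6 - 25*Z)
j = -1/133 (j = 1/(5 + (-2 + (6 - 25*2))*3) = 1/(5 + (-2 + (6 - 50))*3) = 1/(5 + (-2 - 44)*3) = 1/(5 - 46*3) = 1/(5 - 138) = 1/(-133) = -1/133 ≈ -0.0075188)
(-23*(-5))*j = -23*(-5)*(-1/133) = 115*(-1/133) = -115/133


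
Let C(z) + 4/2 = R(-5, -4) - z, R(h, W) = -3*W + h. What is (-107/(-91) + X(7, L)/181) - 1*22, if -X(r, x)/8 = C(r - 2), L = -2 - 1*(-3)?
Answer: -1895/91 ≈ -20.824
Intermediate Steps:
R(h, W) = h - 3*W
L = 1 (L = -2 + 3 = 1)
C(z) = 5 - z (C(z) = -2 + ((-5 - 3*(-4)) - z) = -2 + ((-5 + 12) - z) = -2 + (7 - z) = 5 - z)
X(r, x) = -56 + 8*r (X(r, x) = -8*(5 - (r - 2)) = -8*(5 - (-2 + r)) = -8*(5 + (2 - r)) = -8*(7 - r) = -56 + 8*r)
(-107/(-91) + X(7, L)/181) - 1*22 = (-107/(-91) + (-56 + 8*7)/181) - 1*22 = (-107*(-1/91) + (-56 + 56)*(1/181)) - 22 = (107/91 + 0*(1/181)) - 22 = (107/91 + 0) - 22 = 107/91 - 22 = -1895/91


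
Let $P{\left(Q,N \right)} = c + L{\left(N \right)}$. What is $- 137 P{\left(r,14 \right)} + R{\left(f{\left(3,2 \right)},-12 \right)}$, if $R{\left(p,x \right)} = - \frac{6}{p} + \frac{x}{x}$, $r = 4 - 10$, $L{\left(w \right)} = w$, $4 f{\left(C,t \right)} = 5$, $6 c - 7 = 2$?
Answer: $- \frac{21273}{10} \approx -2127.3$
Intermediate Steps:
$c = \frac{3}{2}$ ($c = \frac{7}{6} + \frac{1}{6} \cdot 2 = \frac{7}{6} + \frac{1}{3} = \frac{3}{2} \approx 1.5$)
$f{\left(C,t \right)} = \frac{5}{4}$ ($f{\left(C,t \right)} = \frac{1}{4} \cdot 5 = \frac{5}{4}$)
$r = -6$
$R{\left(p,x \right)} = 1 - \frac{6}{p}$ ($R{\left(p,x \right)} = - \frac{6}{p} + 1 = 1 - \frac{6}{p}$)
$P{\left(Q,N \right)} = \frac{3}{2} + N$
$- 137 P{\left(r,14 \right)} + R{\left(f{\left(3,2 \right)},-12 \right)} = - 137 \left(\frac{3}{2} + 14\right) + \frac{-6 + \frac{5}{4}}{\frac{5}{4}} = \left(-137\right) \frac{31}{2} + \frac{4}{5} \left(- \frac{19}{4}\right) = - \frac{4247}{2} - \frac{19}{5} = - \frac{21273}{10}$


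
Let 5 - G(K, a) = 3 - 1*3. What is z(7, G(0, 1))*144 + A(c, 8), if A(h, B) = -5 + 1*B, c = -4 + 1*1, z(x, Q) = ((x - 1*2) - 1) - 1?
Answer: 435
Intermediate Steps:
G(K, a) = 5 (G(K, a) = 5 - (3 - 1*3) = 5 - (3 - 3) = 5 - 1*0 = 5 + 0 = 5)
z(x, Q) = -4 + x (z(x, Q) = ((x - 2) - 1) - 1 = ((-2 + x) - 1) - 1 = (-3 + x) - 1 = -4 + x)
c = -3 (c = -4 + 1 = -3)
A(h, B) = -5 + B
z(7, G(0, 1))*144 + A(c, 8) = (-4 + 7)*144 + (-5 + 8) = 3*144 + 3 = 432 + 3 = 435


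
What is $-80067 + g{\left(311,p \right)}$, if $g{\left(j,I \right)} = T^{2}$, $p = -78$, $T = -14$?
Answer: $-79871$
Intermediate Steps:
$g{\left(j,I \right)} = 196$ ($g{\left(j,I \right)} = \left(-14\right)^{2} = 196$)
$-80067 + g{\left(311,p \right)} = -80067 + 196 = -79871$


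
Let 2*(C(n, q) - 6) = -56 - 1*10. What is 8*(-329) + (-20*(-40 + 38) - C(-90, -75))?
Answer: -2565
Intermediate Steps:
C(n, q) = -27 (C(n, q) = 6 + (-56 - 1*10)/2 = 6 + (-56 - 10)/2 = 6 + (1/2)*(-66) = 6 - 33 = -27)
8*(-329) + (-20*(-40 + 38) - C(-90, -75)) = 8*(-329) + (-20*(-40 + 38) - 1*(-27)) = -2632 + (-20*(-2) + 27) = -2632 + (40 + 27) = -2632 + 67 = -2565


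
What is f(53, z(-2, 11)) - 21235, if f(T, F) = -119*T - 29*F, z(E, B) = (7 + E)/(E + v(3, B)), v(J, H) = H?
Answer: -248023/9 ≈ -27558.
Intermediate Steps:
z(E, B) = (7 + E)/(B + E) (z(E, B) = (7 + E)/(E + B) = (7 + E)/(B + E))
f(53, z(-2, 11)) - 21235 = (-119*53 - 29*(7 - 2)/(11 - 2)) - 21235 = (-6307 - 29*5/9) - 21235 = (-6307 - 145/9) - 21235 = -56908/9 - 21235 = -248023/9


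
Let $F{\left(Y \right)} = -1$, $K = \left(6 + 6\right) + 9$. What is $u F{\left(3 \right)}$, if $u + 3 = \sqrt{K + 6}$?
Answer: $3 - 3 \sqrt{3} \approx -2.1962$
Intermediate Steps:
$K = 21$ ($K = 12 + 9 = 21$)
$u = -3 + 3 \sqrt{3}$ ($u = -3 + \sqrt{21 + 6} = -3 + \sqrt{27} = -3 + 3 \sqrt{3} \approx 2.1962$)
$u F{\left(3 \right)} = \left(-3 + 3 \sqrt{3}\right) \left(-1\right) = 3 - 3 \sqrt{3}$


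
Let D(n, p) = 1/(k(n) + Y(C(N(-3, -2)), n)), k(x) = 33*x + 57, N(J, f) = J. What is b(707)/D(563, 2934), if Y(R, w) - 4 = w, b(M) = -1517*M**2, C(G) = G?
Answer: -14561076726399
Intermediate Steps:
Y(R, w) = 4 + w
k(x) = 57 + 33*x
D(n, p) = 1/(61 + 34*n) (D(n, p) = 1/((57 + 33*n) + (4 + n)) = 1/(61 + 34*n))
b(707)/D(563, 2934) = (-1517*707**2)/(1/(61 + 34*563)) = (-1517*499849)/(1/(61 + 19142)) = -758270933/(1/19203) = -758270933/1/19203 = -758270933*19203 = -14561076726399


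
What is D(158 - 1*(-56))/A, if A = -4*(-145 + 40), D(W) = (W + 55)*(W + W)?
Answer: 28783/105 ≈ 274.12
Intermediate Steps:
D(W) = 2*W*(55 + W) (D(W) = (55 + W)*(2*W) = 2*W*(55 + W))
A = 420 (A = -4*(-105) = 420)
D(158 - 1*(-56))/A = (2*(158 - 1*(-56))*(55 + (158 - 1*(-56))))/420 = (2*(158 + 56)*(55 + (158 + 56)))*(1/420) = (2*214*(55 + 214))*(1/420) = (2*214*269)*(1/420) = 115132*(1/420) = 28783/105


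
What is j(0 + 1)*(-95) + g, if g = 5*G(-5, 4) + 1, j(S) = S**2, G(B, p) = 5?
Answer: -69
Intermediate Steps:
g = 26 (g = 5*5 + 1 = 25 + 1 = 26)
j(0 + 1)*(-95) + g = (0 + 1)**2*(-95) + 26 = 1**2*(-95) + 26 = 1*(-95) + 26 = -95 + 26 = -69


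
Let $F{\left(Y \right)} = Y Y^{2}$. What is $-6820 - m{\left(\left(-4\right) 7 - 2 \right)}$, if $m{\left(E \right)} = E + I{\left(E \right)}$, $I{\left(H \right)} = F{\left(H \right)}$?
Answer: $20210$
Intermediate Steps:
$F{\left(Y \right)} = Y^{3}$
$I{\left(H \right)} = H^{3}$
$m{\left(E \right)} = E + E^{3}$
$-6820 - m{\left(\left(-4\right) 7 - 2 \right)} = -6820 - \left(\left(\left(-4\right) 7 - 2\right) + \left(\left(-4\right) 7 - 2\right)^{3}\right) = -6820 - \left(\left(-28 - 2\right) + \left(-28 - 2\right)^{3}\right) = -6820 - \left(-30 + \left(-30\right)^{3}\right) = -6820 - \left(-30 - 27000\right) = -6820 - -27030 = -6820 + 27030 = 20210$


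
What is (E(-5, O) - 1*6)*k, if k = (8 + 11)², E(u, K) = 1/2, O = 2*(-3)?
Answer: -3971/2 ≈ -1985.5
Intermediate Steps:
O = -6
E(u, K) = ½
k = 361 (k = 19² = 361)
(E(-5, O) - 1*6)*k = (½ - 1*6)*361 = (½ - 6)*361 = -11/2*361 = -3971/2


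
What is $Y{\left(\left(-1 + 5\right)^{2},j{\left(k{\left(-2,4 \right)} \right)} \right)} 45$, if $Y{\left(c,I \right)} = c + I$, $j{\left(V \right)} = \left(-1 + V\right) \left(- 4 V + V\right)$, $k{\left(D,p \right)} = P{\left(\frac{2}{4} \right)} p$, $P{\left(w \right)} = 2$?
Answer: $-6840$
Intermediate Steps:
$k{\left(D,p \right)} = 2 p$
$j{\left(V \right)} = - 3 V \left(-1 + V\right)$ ($j{\left(V \right)} = \left(-1 + V\right) \left(- 3 V\right) = - 3 V \left(-1 + V\right)$)
$Y{\left(c,I \right)} = I + c$
$Y{\left(\left(-1 + 5\right)^{2},j{\left(k{\left(-2,4 \right)} \right)} \right)} 45 = \left(3 \cdot 2 \cdot 4 \left(1 - 2 \cdot 4\right) + \left(-1 + 5\right)^{2}\right) 45 = \left(3 \cdot 8 \left(1 - 8\right) + 4^{2}\right) 45 = \left(3 \cdot 8 \left(1 - 8\right) + 16\right) 45 = \left(3 \cdot 8 \left(-7\right) + 16\right) 45 = \left(-168 + 16\right) 45 = \left(-152\right) 45 = -6840$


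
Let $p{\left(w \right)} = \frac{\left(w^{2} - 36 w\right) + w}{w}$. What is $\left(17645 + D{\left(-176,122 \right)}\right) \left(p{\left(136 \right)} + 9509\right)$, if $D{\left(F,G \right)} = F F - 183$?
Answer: $465489180$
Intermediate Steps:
$p{\left(w \right)} = \frac{w^{2} - 35 w}{w}$
$D{\left(F,G \right)} = -183 + F^{2}$ ($D{\left(F,G \right)} = F^{2} - 183 = -183 + F^{2}$)
$\left(17645 + D{\left(-176,122 \right)}\right) \left(p{\left(136 \right)} + 9509\right) = \left(17645 - \left(183 - \left(-176\right)^{2}\right)\right) \left(\left(-35 + 136\right) + 9509\right) = \left(17645 + \left(-183 + 30976\right)\right) \left(101 + 9509\right) = \left(17645 + 30793\right) 9610 = 48438 \cdot 9610 = 465489180$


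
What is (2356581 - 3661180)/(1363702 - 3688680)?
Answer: 1304599/2324978 ≈ 0.56112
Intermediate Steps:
(2356581 - 3661180)/(1363702 - 3688680) = -1304599/(-2324978) = -1304599*(-1/2324978) = 1304599/2324978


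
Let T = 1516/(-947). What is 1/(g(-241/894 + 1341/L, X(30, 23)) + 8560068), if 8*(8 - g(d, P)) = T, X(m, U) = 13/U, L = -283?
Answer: 1894/16212784323 ≈ 1.1682e-7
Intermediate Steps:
T = -1516/947 (T = 1516*(-1/947) = -1516/947 ≈ -1.6008)
g(d, P) = 15531/1894 (g(d, P) = 8 - ⅛*(-1516/947) = 8 + 379/1894 = 15531/1894)
1/(g(-241/894 + 1341/L, X(30, 23)) + 8560068) = 1/(15531/1894 + 8560068) = 1/(16212784323/1894) = 1894/16212784323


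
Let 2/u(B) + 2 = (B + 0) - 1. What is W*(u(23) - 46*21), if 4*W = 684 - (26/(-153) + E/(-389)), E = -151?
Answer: -393088836101/2380680 ≈ -1.6512e+5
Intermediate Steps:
u(B) = 2/(-3 + B) (u(B) = 2/(-2 + ((B + 0) - 1)) = 2/(-2 + (B - 1)) = 2/(-2 + (-1 + B)) = 2/(-3 + B))
W = 40696639/238068 (W = (684 - (26/(-153) - 151/(-389)))/4 = (684 - (26*(-1/153) - 151*(-1/389)))/4 = (684 - (-26/153 + 151/389))/4 = (684 - 1*12989/59517)/4 = (684 - 12989/59517)/4 = (1/4)*(40696639/59517) = 40696639/238068 ≈ 170.95)
W*(u(23) - 46*21) = 40696639*(2/(-3 + 23) - 46*21)/238068 = 40696639*(2/20 - 966)/238068 = 40696639*(2*(1/20) - 966)/238068 = 40696639*(1/10 - 966)/238068 = (40696639/238068)*(-9659/10) = -393088836101/2380680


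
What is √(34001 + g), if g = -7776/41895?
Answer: √15036010145/665 ≈ 184.39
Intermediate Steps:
g = -864/4655 (g = -7776*1/41895 = -864/4655 ≈ -0.18561)
√(34001 + g) = √(34001 - 864/4655) = √(158273791/4655) = √15036010145/665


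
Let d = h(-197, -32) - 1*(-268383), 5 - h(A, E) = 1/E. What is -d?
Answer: -8588417/32 ≈ -2.6839e+5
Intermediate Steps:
h(A, E) = 5 - 1/E
d = 8588417/32 (d = (5 - 1/(-32)) - 1*(-268383) = (5 - 1*(-1/32)) + 268383 = (5 + 1/32) + 268383 = 161/32 + 268383 = 8588417/32 ≈ 2.6839e+5)
-d = -1*8588417/32 = -8588417/32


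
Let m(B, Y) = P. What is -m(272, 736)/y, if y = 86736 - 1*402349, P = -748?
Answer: -748/315613 ≈ -0.0023700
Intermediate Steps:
m(B, Y) = -748
y = -315613 (y = 86736 - 402349 = -315613)
-m(272, 736)/y = -(-748)/(-315613) = -(-748)*(-1)/315613 = -1*748/315613 = -748/315613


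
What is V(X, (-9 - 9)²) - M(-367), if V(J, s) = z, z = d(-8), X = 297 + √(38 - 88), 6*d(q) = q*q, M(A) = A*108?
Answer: 118940/3 ≈ 39647.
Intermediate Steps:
M(A) = 108*A
d(q) = q²/6 (d(q) = (q*q)/6 = q²/6)
X = 297 + 5*I*√2 (X = 297 + √(-50) = 297 + 5*I*√2 ≈ 297.0 + 7.0711*I)
z = 32/3 (z = (⅙)*(-8)² = (⅙)*64 = 32/3 ≈ 10.667)
V(J, s) = 32/3
V(X, (-9 - 9)²) - M(-367) = 32/3 - 108*(-367) = 32/3 - 1*(-39636) = 32/3 + 39636 = 118940/3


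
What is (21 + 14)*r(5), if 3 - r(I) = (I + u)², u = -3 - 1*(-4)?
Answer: -1155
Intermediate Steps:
u = 1 (u = -3 + 4 = 1)
r(I) = 3 - (1 + I)² (r(I) = 3 - (I + 1)² = 3 - (1 + I)²)
(21 + 14)*r(5) = (21 + 14)*(3 - (1 + 5)²) = 35*(3 - 1*6²) = 35*(3 - 1*36) = 35*(3 - 36) = 35*(-33) = -1155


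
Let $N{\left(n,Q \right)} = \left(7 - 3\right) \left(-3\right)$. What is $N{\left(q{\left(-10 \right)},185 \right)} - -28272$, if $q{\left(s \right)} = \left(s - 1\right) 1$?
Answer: $28260$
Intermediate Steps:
$q{\left(s \right)} = -1 + s$ ($q{\left(s \right)} = \left(-1 + s\right) 1 = -1 + s$)
$N{\left(n,Q \right)} = -12$ ($N{\left(n,Q \right)} = 4 \left(-3\right) = -12$)
$N{\left(q{\left(-10 \right)},185 \right)} - -28272 = -12 - -28272 = -12 + 28272 = 28260$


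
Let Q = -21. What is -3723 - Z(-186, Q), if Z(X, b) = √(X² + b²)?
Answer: -3723 - 3*√3893 ≈ -3910.2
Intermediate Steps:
-3723 - Z(-186, Q) = -3723 - √((-186)² + (-21)²) = -3723 - √(34596 + 441) = -3723 - √35037 = -3723 - 3*√3893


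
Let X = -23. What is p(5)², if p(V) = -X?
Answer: 529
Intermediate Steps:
p(V) = 23 (p(V) = -1*(-23) = 23)
p(5)² = 23² = 529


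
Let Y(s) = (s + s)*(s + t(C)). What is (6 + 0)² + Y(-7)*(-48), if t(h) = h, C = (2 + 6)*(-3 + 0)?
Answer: -20796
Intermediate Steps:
C = -24 (C = 8*(-3) = -24)
Y(s) = 2*s*(-24 + s) (Y(s) = (s + s)*(s - 24) = (2*s)*(-24 + s) = 2*s*(-24 + s))
(6 + 0)² + Y(-7)*(-48) = (6 + 0)² + (2*(-7)*(-24 - 7))*(-48) = 6² + (2*(-7)*(-31))*(-48) = 36 + 434*(-48) = 36 - 20832 = -20796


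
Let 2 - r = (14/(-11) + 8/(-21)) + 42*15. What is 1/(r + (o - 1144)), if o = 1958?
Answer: 231/43348 ≈ 0.0053290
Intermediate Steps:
r = -144686/231 (r = 2 - ((14/(-11) + 8/(-21)) + 42*15) = 2 - ((14*(-1/11) + 8*(-1/21)) + 630) = 2 - ((-14/11 - 8/21) + 630) = 2 - (-382/231 + 630) = 2 - 1*145148/231 = 2 - 145148/231 = -144686/231 ≈ -626.35)
1/(r + (o - 1144)) = 1/(-144686/231 + (1958 - 1144)) = 1/(-144686/231 + 814) = 1/(43348/231) = 231/43348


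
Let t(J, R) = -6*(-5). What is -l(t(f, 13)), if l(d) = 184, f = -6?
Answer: -184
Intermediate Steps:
t(J, R) = 30
-l(t(f, 13)) = -1*184 = -184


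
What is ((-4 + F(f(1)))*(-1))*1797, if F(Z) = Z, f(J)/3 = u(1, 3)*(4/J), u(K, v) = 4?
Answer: -79068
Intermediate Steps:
f(J) = 48/J (f(J) = 3*(4*(4/J)) = 3*(16/J) = 48/J)
((-4 + F(f(1)))*(-1))*1797 = ((-4 + 48/1)*(-1))*1797 = ((-4 + 48*1)*(-1))*1797 = ((-4 + 48)*(-1))*1797 = (44*(-1))*1797 = -44*1797 = -79068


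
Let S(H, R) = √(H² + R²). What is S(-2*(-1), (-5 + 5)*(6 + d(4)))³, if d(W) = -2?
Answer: 8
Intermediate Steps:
S(-2*(-1), (-5 + 5)*(6 + d(4)))³ = (√((-2*(-1))² + ((-5 + 5)*(6 - 2))²))³ = (√(2² + (0*4)²))³ = (√(4 + 0²))³ = (√(4 + 0))³ = (√4)³ = 2³ = 8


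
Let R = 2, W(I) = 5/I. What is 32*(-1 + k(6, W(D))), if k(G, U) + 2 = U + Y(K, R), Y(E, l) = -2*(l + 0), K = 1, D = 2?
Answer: -144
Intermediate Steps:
Y(E, l) = -2*l
k(G, U) = -6 + U (k(G, U) = -2 + (U - 2*2) = -2 + (U - 4) = -2 + (-4 + U) = -6 + U)
32*(-1 + k(6, W(D))) = 32*(-1 + (-6 + 5/2)) = 32*(-1 - 7/2) = 32*(-9/2) = -144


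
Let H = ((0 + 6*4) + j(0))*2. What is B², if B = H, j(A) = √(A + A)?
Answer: 2304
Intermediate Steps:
j(A) = √2*√A (j(A) = √(2*A) = √2*√A)
H = 48 (H = ((0 + 6*4) + √2*√0)*2 = ((0 + 24) + √2*0)*2 = (24 + 0)*2 = 24*2 = 48)
B = 48
B² = 48² = 2304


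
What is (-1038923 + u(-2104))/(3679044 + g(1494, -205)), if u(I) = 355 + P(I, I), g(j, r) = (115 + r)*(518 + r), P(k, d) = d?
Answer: -520336/1825437 ≈ -0.28505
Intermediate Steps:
u(I) = 355 + I
(-1038923 + u(-2104))/(3679044 + g(1494, -205)) = (-1038923 + (355 - 2104))/(3679044 + (59570 + (-205)² + 633*(-205))) = (-1038923 - 1749)/(3679044 + (59570 + 42025 - 129765)) = -1040672/(3679044 - 28170) = -1040672/3650874 = -1040672*1/3650874 = -520336/1825437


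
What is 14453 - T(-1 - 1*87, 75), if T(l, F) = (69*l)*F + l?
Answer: 469941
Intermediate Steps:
T(l, F) = l + 69*F*l (T(l, F) = 69*F*l + l = l + 69*F*l)
14453 - T(-1 - 1*87, 75) = 14453 - (-1 - 1*87)*(1 + 69*75) = 14453 - (-1 - 87)*(1 + 5175) = 14453 - (-88)*5176 = 14453 - 1*(-455488) = 14453 + 455488 = 469941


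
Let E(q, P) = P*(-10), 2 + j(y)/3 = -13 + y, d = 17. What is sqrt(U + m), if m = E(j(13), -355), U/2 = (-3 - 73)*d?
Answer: sqrt(966) ≈ 31.081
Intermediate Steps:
j(y) = -45 + 3*y (j(y) = -6 + 3*(-13 + y) = -6 + (-39 + 3*y) = -45 + 3*y)
U = -2584 (U = 2*((-3 - 73)*17) = 2*(-76*17) = 2*(-1292) = -2584)
E(q, P) = -10*P
m = 3550 (m = -10*(-355) = 3550)
sqrt(U + m) = sqrt(-2584 + 3550) = sqrt(966)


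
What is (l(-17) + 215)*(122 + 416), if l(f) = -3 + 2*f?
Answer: 95764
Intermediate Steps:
(l(-17) + 215)*(122 + 416) = ((-3 + 2*(-17)) + 215)*(122 + 416) = ((-3 - 34) + 215)*538 = (-37 + 215)*538 = 178*538 = 95764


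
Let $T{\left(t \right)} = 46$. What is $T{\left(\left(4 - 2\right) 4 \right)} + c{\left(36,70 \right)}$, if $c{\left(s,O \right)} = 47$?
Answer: $93$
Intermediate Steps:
$T{\left(\left(4 - 2\right) 4 \right)} + c{\left(36,70 \right)} = 46 + 47 = 93$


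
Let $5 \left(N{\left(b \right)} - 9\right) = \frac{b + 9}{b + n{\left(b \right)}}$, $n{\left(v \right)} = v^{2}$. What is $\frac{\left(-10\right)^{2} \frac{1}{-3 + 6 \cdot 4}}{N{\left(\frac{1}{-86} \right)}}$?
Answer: $- \frac{42500}{1315713} \approx -0.032302$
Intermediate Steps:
$N{\left(b \right)} = 9 + \frac{9 + b}{5 \left(b + b^{2}\right)}$ ($N{\left(b \right)} = 9 + \frac{\left(b + 9\right) \frac{1}{b + b^{2}}}{5} = 9 + \frac{\left(9 + b\right) \frac{1}{b + b^{2}}}{5} = 9 + \frac{\frac{1}{b + b^{2}} \left(9 + b\right)}{5} = 9 + \frac{9 + b}{5 \left(b + b^{2}\right)}$)
$\frac{\left(-10\right)^{2} \frac{1}{-3 + 6 \cdot 4}}{N{\left(\frac{1}{-86} \right)}} = \frac{\left(-10\right)^{2} \frac{1}{-3 + 6 \cdot 4}}{\frac{1}{5} \frac{1}{\frac{1}{-86}} \frac{1}{1 + \frac{1}{-86}} \left(9 + 45 \left(\frac{1}{-86}\right)^{2} + \frac{46}{-86}\right)} = \frac{100 \frac{1}{-3 + 24}}{\frac{1}{5} \frac{1}{- \frac{1}{86}} \frac{1}{1 - \frac{1}{86}} \left(9 + 45 \left(- \frac{1}{86}\right)^{2} + 46 \left(- \frac{1}{86}\right)\right)} = \frac{100 \cdot \frac{1}{21}}{\frac{1}{5} \left(-86\right) \frac{1}{\frac{85}{86}} \left(9 + 45 \cdot \frac{1}{7396} - \frac{23}{43}\right)} = \frac{100 \cdot \frac{1}{21}}{\frac{1}{5} \left(-86\right) \frac{86}{85} \left(9 + \frac{45}{7396} - \frac{23}{43}\right)} = \frac{100}{21 \cdot \frac{1}{5} \left(-86\right) \frac{86}{85} \cdot \frac{62653}{7396}} = \frac{100}{21 \left(- \frac{62653}{425}\right)} = \frac{100}{21} \left(- \frac{425}{62653}\right) = - \frac{42500}{1315713}$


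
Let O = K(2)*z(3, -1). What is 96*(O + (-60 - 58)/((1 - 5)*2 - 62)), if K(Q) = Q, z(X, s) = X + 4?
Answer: 52704/35 ≈ 1505.8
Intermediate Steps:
z(X, s) = 4 + X
O = 14 (O = 2*(4 + 3) = 2*7 = 14)
96*(O + (-60 - 58)/((1 - 5)*2 - 62)) = 96*(14 + (-60 - 58)/((1 - 5)*2 - 62)) = 96*(14 - 118/(-4*2 - 62)) = 96*(14 - 118/(-8 - 62)) = 96*(14 - 118/(-70)) = 96*(14 - 118*(-1/70)) = 96*(14 + 59/35) = 96*(549/35) = 52704/35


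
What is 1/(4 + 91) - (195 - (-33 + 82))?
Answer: -13869/95 ≈ -145.99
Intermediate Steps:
1/(4 + 91) - (195 - (-33 + 82)) = 1/95 - (195 - 1*49) = 1/95 - (195 - 49) = 1/95 - 1*146 = 1/95 - 146 = -13869/95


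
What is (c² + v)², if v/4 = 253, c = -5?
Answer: 1075369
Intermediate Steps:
v = 1012 (v = 4*253 = 1012)
(c² + v)² = ((-5)² + 1012)² = (25 + 1012)² = 1037² = 1075369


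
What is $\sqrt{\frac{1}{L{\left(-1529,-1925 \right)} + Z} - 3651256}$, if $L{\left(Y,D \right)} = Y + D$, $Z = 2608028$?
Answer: $\frac{51 i \sqrt{9523033965156082}}{2604574} \approx 1910.8 i$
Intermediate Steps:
$L{\left(Y,D \right)} = D + Y$
$\sqrt{\frac{1}{L{\left(-1529,-1925 \right)} + Z} - 3651256} = \sqrt{\frac{1}{\left(-1925 - 1529\right) + 2608028} - 3651256} = \sqrt{\frac{1}{-3454 + 2608028} - 3651256} = \sqrt{\frac{1}{2604574} - 3651256} = \sqrt{- \frac{9509966444943}{2604574}} = \frac{51 i \sqrt{9523033965156082}}{2604574}$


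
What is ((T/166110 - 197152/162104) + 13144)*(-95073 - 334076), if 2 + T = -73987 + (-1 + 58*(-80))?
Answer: -90398256456906691/16028033 ≈ -5.6400e+9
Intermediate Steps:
T = -78630 (T = -2 + (-73987 + (-1 + 58*(-80))) = -2 + (-73987 + (-1 - 4640)) = -2 + (-73987 - 4641) = -2 - 78628 = -78630)
((T/166110 - 197152/162104) + 13144)*(-95073 - 334076) = ((-78630/166110 - 197152/162104) + 13144)*(-95073 - 334076) = ((-78630*1/166110 - 197152*1/162104) + 13144)*(-429149) = ((-2621/5537 - 24644/20263) + 13144)*(-429149) = (-189563151/112196231 + 13144)*(-429149) = (1474517697113/112196231)*(-429149) = -90398256456906691/16028033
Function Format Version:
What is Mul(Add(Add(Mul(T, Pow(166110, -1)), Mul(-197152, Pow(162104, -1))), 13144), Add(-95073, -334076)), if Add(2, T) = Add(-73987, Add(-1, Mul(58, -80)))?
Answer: Rational(-90398256456906691, 16028033) ≈ -5.6400e+9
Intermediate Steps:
T = -78630 (T = Add(-2, Add(-73987, Add(-1, Mul(58, -80)))) = Add(-2, Add(-73987, Add(-1, -4640))) = Add(-2, Add(-73987, -4641)) = Add(-2, -78628) = -78630)
Mul(Add(Add(Mul(T, Pow(166110, -1)), Mul(-197152, Pow(162104, -1))), 13144), Add(-95073, -334076)) = Mul(Add(Add(Mul(-78630, Pow(166110, -1)), Mul(-197152, Pow(162104, -1))), 13144), Add(-95073, -334076)) = Mul(Add(Add(Mul(-78630, Rational(1, 166110)), Mul(-197152, Rational(1, 162104))), 13144), -429149) = Mul(Add(Add(Rational(-2621, 5537), Rational(-24644, 20263)), 13144), -429149) = Mul(Add(Rational(-189563151, 112196231), 13144), -429149) = Mul(Rational(1474517697113, 112196231), -429149) = Rational(-90398256456906691, 16028033)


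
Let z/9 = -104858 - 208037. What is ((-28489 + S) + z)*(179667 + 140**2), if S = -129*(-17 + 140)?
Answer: -569985518737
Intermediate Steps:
S = -15867 (S = -129*123 = -15867)
z = -2816055 (z = 9*(-104858 - 208037) = 9*(-312895) = -2816055)
((-28489 + S) + z)*(179667 + 140**2) = ((-28489 - 15867) - 2816055)*(179667 + 140**2) = (-44356 - 2816055)*(179667 + 19600) = -2860411*199267 = -569985518737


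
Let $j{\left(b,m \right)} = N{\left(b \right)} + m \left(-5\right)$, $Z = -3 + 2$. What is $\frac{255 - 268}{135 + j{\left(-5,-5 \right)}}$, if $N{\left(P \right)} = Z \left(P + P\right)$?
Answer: $- \frac{13}{170} \approx -0.076471$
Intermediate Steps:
$Z = -1$
$N{\left(P \right)} = - 2 P$ ($N{\left(P \right)} = - (P + P) = - 2 P$)
$j{\left(b,m \right)} = - 5 m - 2 b$ ($j{\left(b,m \right)} = - 2 b + m \left(-5\right) = - 2 b - 5 m = - 5 m - 2 b$)
$\frac{255 - 268}{135 + j{\left(-5,-5 \right)}} = \frac{255 - 268}{135 - -35} = - \frac{13}{135 + \left(25 + 10\right)} = - \frac{13}{135 + 35} = - \frac{13}{170}$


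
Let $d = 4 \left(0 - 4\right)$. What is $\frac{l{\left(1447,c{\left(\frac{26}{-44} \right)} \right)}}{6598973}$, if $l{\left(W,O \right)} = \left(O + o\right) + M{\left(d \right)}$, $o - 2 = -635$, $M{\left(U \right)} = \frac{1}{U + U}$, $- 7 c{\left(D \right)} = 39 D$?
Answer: $- \frac{1551677}{16259869472} \approx -9.543 \cdot 10^{-5}$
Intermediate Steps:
$c{\left(D \right)} = - \frac{39 D}{7}$
$d = -16$ ($d = 4 \left(-4\right) = -16$)
$M{\left(U \right)} = \frac{1}{2 U}$
$o = -633$ ($o = 2 - 635 = -633$)
$l{\left(W,O \right)} = - \frac{20257}{32} + O$ ($l{\left(W,O \right)} = \left(O - 633\right) + \frac{1}{2 \left(-16\right)} = \left(-633 + O\right) + \frac{1}{2} \left(- \frac{1}{16}\right) = \left(-633 + O\right) - \frac{1}{32} = - \frac{20257}{32} + O$)
$\frac{l{\left(1447,c{\left(\frac{26}{-44} \right)} \right)}}{6598973} = \frac{- \frac{20257}{32} - \frac{39 \frac{26}{-44}}{7}}{6598973} = \left(- \frac{20257}{32} - \frac{39 \cdot 26 \left(- \frac{1}{44}\right)}{7}\right) \frac{1}{6598973} = \left(- \frac{20257}{32} - - \frac{507}{154}\right) \frac{1}{6598973} = \left(- \frac{20257}{32} + \frac{507}{154}\right) \frac{1}{6598973} = \left(- \frac{1551677}{2464}\right) \frac{1}{6598973} = - \frac{1551677}{16259869472}$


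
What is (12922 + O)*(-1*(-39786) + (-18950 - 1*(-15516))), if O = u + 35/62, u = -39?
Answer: 14518643456/31 ≈ 4.6834e+8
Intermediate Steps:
O = -2383/62 (O = -39 + 35/62 = -2383/62 ≈ -38.435)
(12922 + O)*(-1*(-39786) + (-18950 - 1*(-15516))) = (12922 - 2383/62)*(-1*(-39786) + (-18950 - 1*(-15516))) = 798781*(39786 + (-18950 + 15516))/62 = 798781*(39786 - 3434)/62 = (798781/62)*36352 = 14518643456/31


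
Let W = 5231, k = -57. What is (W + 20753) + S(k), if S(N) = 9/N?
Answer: 493693/19 ≈ 25984.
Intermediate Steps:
(W + 20753) + S(k) = (5231 + 20753) + 9/(-57) = 25984 + 9*(-1/57) = 25984 - 3/19 = 493693/19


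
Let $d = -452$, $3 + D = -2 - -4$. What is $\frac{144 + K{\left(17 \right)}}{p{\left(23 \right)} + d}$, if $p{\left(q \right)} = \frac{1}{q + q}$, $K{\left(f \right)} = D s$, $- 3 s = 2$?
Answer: $- \frac{19964}{62373} \approx -0.32007$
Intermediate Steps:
$s = - \frac{2}{3}$ ($s = \left(- \frac{1}{3}\right) 2 = - \frac{2}{3} \approx -0.66667$)
$D = -1$ ($D = -3 - -2 = -3 + \left(-2 + 4\right) = -3 + 2 = -1$)
$K{\left(f \right)} = \frac{2}{3}$ ($K{\left(f \right)} = \left(-1\right) \left(- \frac{2}{3}\right) = \frac{2}{3}$)
$p{\left(q \right)} = \frac{1}{2 q}$
$\frac{144 + K{\left(17 \right)}}{p{\left(23 \right)} + d} = \frac{144 + \frac{2}{3}}{\frac{1}{2 \cdot 23} - 452} = \frac{434}{3 \left(\frac{1}{2} \cdot \frac{1}{23} - 452\right)} = \frac{434}{3 \left(\frac{1}{46} - 452\right)} = \frac{434}{3 \left(- \frac{20791}{46}\right)} = \frac{434}{3} \left(- \frac{46}{20791}\right) = - \frac{19964}{62373}$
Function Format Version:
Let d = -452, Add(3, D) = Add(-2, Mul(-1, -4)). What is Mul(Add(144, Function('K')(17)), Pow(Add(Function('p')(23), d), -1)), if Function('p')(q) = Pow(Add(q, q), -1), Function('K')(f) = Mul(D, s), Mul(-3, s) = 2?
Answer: Rational(-19964, 62373) ≈ -0.32007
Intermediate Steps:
s = Rational(-2, 3) (s = Mul(Rational(-1, 3), 2) = Rational(-2, 3) ≈ -0.66667)
D = -1 (D = Add(-3, Add(-2, Mul(-1, -4))) = Add(-3, Add(-2, 4)) = Add(-3, 2) = -1)
Function('K')(f) = Rational(2, 3) (Function('K')(f) = Mul(-1, Rational(-2, 3)) = Rational(2, 3))
Function('p')(q) = Mul(Rational(1, 2), Pow(q, -1)) (Function('p')(q) = Pow(Mul(2, q), -1) = Mul(Rational(1, 2), Pow(q, -1)))
Mul(Add(144, Function('K')(17)), Pow(Add(Function('p')(23), d), -1)) = Mul(Add(144, Rational(2, 3)), Pow(Add(Mul(Rational(1, 2), Pow(23, -1)), -452), -1)) = Mul(Rational(434, 3), Pow(Add(Mul(Rational(1, 2), Rational(1, 23)), -452), -1)) = Mul(Rational(434, 3), Pow(Add(Rational(1, 46), -452), -1)) = Mul(Rational(434, 3), Pow(Rational(-20791, 46), -1)) = Mul(Rational(434, 3), Rational(-46, 20791)) = Rational(-19964, 62373)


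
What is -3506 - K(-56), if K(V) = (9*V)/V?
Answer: -3515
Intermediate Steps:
K(V) = 9
-3506 - K(-56) = -3506 - 1*9 = -3506 - 9 = -3515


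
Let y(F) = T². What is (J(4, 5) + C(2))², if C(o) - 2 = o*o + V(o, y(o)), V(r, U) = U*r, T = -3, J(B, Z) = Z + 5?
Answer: 1156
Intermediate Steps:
J(B, Z) = 5 + Z
y(F) = 9 (y(F) = (-3)² = 9)
C(o) = 2 + o² + 9*o (C(o) = 2 + (o*o + 9*o) = 2 + (o² + 9*o) = 2 + o² + 9*o)
(J(4, 5) + C(2))² = ((5 + 5) + (2 + 2² + 9*2))² = (10 + (2 + 4 + 18))² = (10 + 24)² = 34² = 1156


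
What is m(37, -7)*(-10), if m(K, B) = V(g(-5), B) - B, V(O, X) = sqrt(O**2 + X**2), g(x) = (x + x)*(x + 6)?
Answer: -70 - 10*sqrt(149) ≈ -192.07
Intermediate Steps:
g(x) = 2*x*(6 + x) (g(x) = (2*x)*(6 + x) = 2*x*(6 + x))
m(K, B) = sqrt(100 + B**2) - B (m(K, B) = sqrt((2*(-5)*(6 - 5))**2 + B**2) - B = sqrt((2*(-5)*1)**2 + B**2) - B = sqrt((-10)**2 + B**2) - B = sqrt(100 + B**2) - B)
m(37, -7)*(-10) = (sqrt(100 + (-7)**2) - 1*(-7))*(-10) = (sqrt(100 + 49) + 7)*(-10) = (sqrt(149) + 7)*(-10) = (7 + sqrt(149))*(-10) = -70 - 10*sqrt(149)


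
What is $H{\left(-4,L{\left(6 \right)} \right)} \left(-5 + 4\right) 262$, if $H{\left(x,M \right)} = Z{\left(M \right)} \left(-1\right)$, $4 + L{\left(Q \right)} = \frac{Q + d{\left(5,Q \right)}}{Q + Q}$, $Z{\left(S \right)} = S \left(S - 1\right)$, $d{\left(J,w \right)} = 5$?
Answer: $\frac{237503}{72} \approx 3298.7$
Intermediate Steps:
$Z{\left(S \right)} = S \left(-1 + S\right)$
$L{\left(Q \right)} = -4 + \frac{5 + Q}{2 Q}$ ($L{\left(Q \right)} = -4 + \frac{Q + 5}{Q + Q} = -4 + \frac{5 + Q}{2 Q}$)
$H{\left(x,M \right)} = - M \left(-1 + M\right)$ ($H{\left(x,M \right)} = M \left(-1 + M\right) \left(-1\right) = - M \left(-1 + M\right)$)
$H{\left(-4,L{\left(6 \right)} \right)} \left(-5 + 4\right) 262 = \frac{5 - 42}{2 \cdot 6} \left(1 - \frac{5 - 42}{2 \cdot 6}\right) \left(-5 + 4\right) 262 = \frac{1}{2} \cdot \frac{1}{6} \left(5 - 42\right) \left(1 - \frac{1}{2} \cdot \frac{1}{6} \left(5 - 42\right)\right) \left(-1\right) 262 = \frac{1}{2} \cdot \frac{1}{6} \left(-37\right) \left(1 - \frac{1}{2} \cdot \frac{1}{6} \left(-37\right)\right) \left(-1\right) 262 = - \frac{37 \left(1 - - \frac{37}{12}\right)}{12} \left(-1\right) 262 = - \frac{37 \left(1 + \frac{37}{12}\right)}{12} \left(-1\right) 262 = \left(- \frac{37}{12}\right) \frac{49}{12} \left(-1\right) 262 = \left(- \frac{1813}{144}\right) \left(-1\right) 262 = \frac{1813}{144} \cdot 262 = \frac{237503}{72}$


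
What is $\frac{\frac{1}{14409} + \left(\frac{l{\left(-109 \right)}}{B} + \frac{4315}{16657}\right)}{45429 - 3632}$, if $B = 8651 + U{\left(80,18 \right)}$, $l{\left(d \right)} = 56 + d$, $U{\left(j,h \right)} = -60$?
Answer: $\frac{521566539983}{86182573282903251} \approx 6.0519 \cdot 10^{-6}$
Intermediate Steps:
$B = 8591$ ($B = 8651 - 60 = 8591$)
$\frac{\frac{1}{14409} + \left(\frac{l{\left(-109 \right)}}{B} + \frac{4315}{16657}\right)}{45429 - 3632} = \frac{\frac{1}{14409} + \left(\frac{56 - 109}{8591} + \frac{4315}{16657}\right)}{45429 - 3632} = \frac{\frac{1}{14409} + \left(\left(-53\right) \frac{1}{8591} + 4315 \cdot \frac{1}{16657}\right)}{41797} = \left(\frac{1}{14409} + \left(- \frac{53}{8591} + \frac{4315}{16657}\right)\right) \frac{1}{41797} = \left(\frac{1}{14409} + \frac{36187344}{143100287}\right) \frac{1}{41797} = \frac{521566539983}{2061932035383} \cdot \frac{1}{41797} = \frac{521566539983}{86182573282903251}$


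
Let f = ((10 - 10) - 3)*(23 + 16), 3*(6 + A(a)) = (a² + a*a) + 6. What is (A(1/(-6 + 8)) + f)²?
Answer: 525625/36 ≈ 14601.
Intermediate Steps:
A(a) = -4 + 2*a²/3 (A(a) = -6 + ((a² + a*a) + 6)/3 = -6 + ((a² + a²) + 6)/3 = -6 + (2*a² + 6)/3 = -6 + (6 + 2*a²)/3 = -6 + (2 + 2*a²/3) = -4 + 2*a²/3)
f = -117 (f = (0 - 3)*39 = -3*39 = -117)
(A(1/(-6 + 8)) + f)² = ((-4 + 2*(1/(-6 + 8))²/3) - 117)² = ((-4 + 2*(1/2)²/3) - 117)² = ((-4 + 2*(½)²/3) - 117)² = ((-4 + (⅔)*(¼)) - 117)² = ((-4 + ⅙) - 117)² = (-23/6 - 117)² = (-725/6)² = 525625/36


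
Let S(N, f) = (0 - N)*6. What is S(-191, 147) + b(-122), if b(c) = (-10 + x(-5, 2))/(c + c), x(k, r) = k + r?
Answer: 279637/244 ≈ 1146.1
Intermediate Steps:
b(c) = -13/(2*c) (b(c) = (-10 + (-5 + 2))/(c + c) = (-10 - 3)/((2*c)) = -13/(2*c))
S(N, f) = -6*N (S(N, f) = -N*6 = -6*N)
S(-191, 147) + b(-122) = -6*(-191) - 13/2/(-122) = 1146 - 13/2*(-1/122) = 1146 + 13/244 = 279637/244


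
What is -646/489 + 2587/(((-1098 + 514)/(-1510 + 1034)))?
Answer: 150445801/71394 ≈ 2107.3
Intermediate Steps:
-646/489 + 2587/(((-1098 + 514)/(-1510 + 1034))) = -646*1/489 + 2587/((-584/(-476))) = -646/489 + 2587/((-584*(-1/476))) = -646/489 + 2587/(146/119) = -646/489 + 2587*(119/146) = -646/489 + 307853/146 = 150445801/71394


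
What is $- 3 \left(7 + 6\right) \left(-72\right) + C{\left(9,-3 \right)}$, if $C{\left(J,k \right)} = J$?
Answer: $2817$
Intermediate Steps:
$- 3 \left(7 + 6\right) \left(-72\right) + C{\left(9,-3 \right)} = - 3 \left(7 + 6\right) \left(-72\right) + 9 = \left(-3\right) 13 \left(-72\right) + 9 = \left(-39\right) \left(-72\right) + 9 = 2808 + 9 = 2817$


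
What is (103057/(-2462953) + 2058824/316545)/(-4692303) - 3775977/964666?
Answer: -179397504983580994308361/45831479549253103746990 ≈ -3.9143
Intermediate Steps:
(103057/(-2462953) + 2058824/316545)/(-4692303) - 3775977/964666 = (103057*(-1/2462953) + 2058824*(1/316545))*(-1/4692303) - 3775977*1/964666 = (-103057/2462953 + 2058824/316545)*(-1/4692303) - 3775977/964666 = (5038164569207/779635457385)*(-1/4692303) - 3775977/964666 = -65430708691/47510205137584515 - 3775977/964666 = -179397504983580994308361/45831479549253103746990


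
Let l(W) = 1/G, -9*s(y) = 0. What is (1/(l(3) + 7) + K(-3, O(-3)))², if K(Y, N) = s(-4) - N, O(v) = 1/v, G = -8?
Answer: 6241/27225 ≈ 0.22924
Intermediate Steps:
s(y) = 0 (s(y) = -⅑*0 = 0)
l(W) = -⅛ (l(W) = 1/(-8) = -⅛)
O(v) = 1/v
K(Y, N) = -N (K(Y, N) = 0 - N = -N)
(1/(l(3) + 7) + K(-3, O(-3)))² = (1/(-⅛ + 7) - 1/(-3))² = (1/(55/8) - 1*(-⅓))² = (8/55 + ⅓)² = (79/165)² = 6241/27225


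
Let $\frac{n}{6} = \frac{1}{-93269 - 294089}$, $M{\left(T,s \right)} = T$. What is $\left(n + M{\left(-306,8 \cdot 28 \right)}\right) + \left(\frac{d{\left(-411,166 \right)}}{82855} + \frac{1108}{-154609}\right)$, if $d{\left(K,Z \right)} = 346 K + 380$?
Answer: $- \frac{763466921956947961}{2481052915518905} \approx -307.72$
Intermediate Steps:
$d{\left(K,Z \right)} = 380 + 346 K$
$n = - \frac{3}{193679}$ ($n = \frac{6}{-93269 - 294089} = \frac{6}{-387358} = 6 \left(- \frac{1}{387358}\right) = - \frac{3}{193679} \approx -1.549 \cdot 10^{-5}$)
$\left(n + M{\left(-306,8 \cdot 28 \right)}\right) + \left(\frac{d{\left(-411,166 \right)}}{82855} + \frac{1108}{-154609}\right) = \left(- \frac{3}{193679} - 306\right) + \left(\frac{380 + 346 \left(-411\right)}{82855} + \frac{1108}{-154609}\right) = - \frac{59265777}{193679} + \left(\left(380 - 142206\right) \frac{1}{82855} + 1108 \left(- \frac{1}{154609}\right)\right) = - \frac{59265777}{193679} - \frac{22019379374}{12810128695} = - \frac{763466921956947961}{2481052915518905}$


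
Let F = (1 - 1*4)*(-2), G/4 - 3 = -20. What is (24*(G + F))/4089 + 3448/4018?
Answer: 1353348/2738267 ≈ 0.49424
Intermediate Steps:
G = -68 (G = 12 + 4*(-20) = 12 - 80 = -68)
F = 6 (F = (1 - 4)*(-2) = -3*(-2) = 6)
(24*(G + F))/4089 + 3448/4018 = (24*(-68 + 6))/4089 + 3448/4018 = (24*(-62))*(1/4089) + 3448*(1/4018) = -1488*1/4089 + 1724/2009 = -496/1363 + 1724/2009 = 1353348/2738267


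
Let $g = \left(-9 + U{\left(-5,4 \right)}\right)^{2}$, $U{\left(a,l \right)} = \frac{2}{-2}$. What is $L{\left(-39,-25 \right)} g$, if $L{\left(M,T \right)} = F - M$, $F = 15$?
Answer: $5400$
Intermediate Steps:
$U{\left(a,l \right)} = -1$ ($U{\left(a,l \right)} = 2 \left(- \frac{1}{2}\right) = -1$)
$L{\left(M,T \right)} = 15 - M$
$g = 100$ ($g = \left(-9 - 1\right)^{2} = \left(-10\right)^{2} = 100$)
$L{\left(-39,-25 \right)} g = \left(15 - -39\right) 100 = \left(15 + 39\right) 100 = 54 \cdot 100 = 5400$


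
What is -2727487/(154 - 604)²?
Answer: -2727487/202500 ≈ -13.469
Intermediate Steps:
-2727487/(154 - 604)² = -2727487/((-450)²) = -2727487/202500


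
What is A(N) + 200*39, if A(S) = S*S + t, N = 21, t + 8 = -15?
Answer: 8218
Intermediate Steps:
t = -23 (t = -8 - 15 = -23)
A(S) = -23 + S² (A(S) = S*S - 23 = S² - 23 = -23 + S²)
A(N) + 200*39 = (-23 + 21²) + 200*39 = (-23 + 441) + 7800 = 418 + 7800 = 8218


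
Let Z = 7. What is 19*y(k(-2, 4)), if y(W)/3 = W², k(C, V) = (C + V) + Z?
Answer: 4617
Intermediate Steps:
k(C, V) = 7 + C + V (k(C, V) = (C + V) + 7 = 7 + C + V)
y(W) = 3*W²
19*y(k(-2, 4)) = 19*(3*(7 - 2 + 4)²) = 19*(3*9²) = 19*(3*81) = 19*243 = 4617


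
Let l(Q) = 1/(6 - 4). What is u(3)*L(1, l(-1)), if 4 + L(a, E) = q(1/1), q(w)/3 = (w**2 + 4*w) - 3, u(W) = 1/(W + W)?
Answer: 1/3 ≈ 0.33333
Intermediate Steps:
u(W) = 1/(2*W)
l(Q) = 1/2
q(w) = -9 + 3*w**2 + 12*w (q(w) = 3*((w**2 + 4*w) - 3) = 3*(-3 + w**2 + 4*w) = -9 + 3*w**2 + 12*w)
L(a, E) = 2 (L(a, E) = -4 + (-9 + 3*(1/1)**2 + 12/1) = -4 + (-9 + 3*1**2 + 12*1) = -4 + (-9 + 3*1 + 12) = -4 + (-9 + 3 + 12) = -4 + 6 = 2)
u(3)*L(1, l(-1)) = ((1/2)/3)*2 = ((1/2)*(1/3))*2 = (1/6)*2 = 1/3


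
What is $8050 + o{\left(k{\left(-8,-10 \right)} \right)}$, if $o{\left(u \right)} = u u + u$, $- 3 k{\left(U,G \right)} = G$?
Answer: $\frac{72580}{9} \approx 8064.4$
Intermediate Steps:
$k{\left(U,G \right)} = - \frac{G}{3}$
$o{\left(u \right)} = u + u^{2}$ ($o{\left(u \right)} = u^{2} + u = u + u^{2}$)
$8050 + o{\left(k{\left(-8,-10 \right)} \right)} = 8050 + \left(- \frac{1}{3}\right) \left(-10\right) \left(1 - - \frac{10}{3}\right) = 8050 + \frac{10 \left(1 + \frac{10}{3}\right)}{3} = 8050 + \frac{10}{3} \cdot \frac{13}{3} = 8050 + \frac{130}{9} = \frac{72580}{9}$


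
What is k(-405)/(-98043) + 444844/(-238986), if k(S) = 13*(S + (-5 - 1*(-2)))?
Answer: -641609978/355013703 ≈ -1.8073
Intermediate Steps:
k(S) = -39 + 13*S (k(S) = 13*(S + (-5 + 2)) = 13*(S - 3) = 13*(-3 + S) = -39 + 13*S)
k(-405)/(-98043) + 444844/(-238986) = (-39 + 13*(-405))/(-98043) + 444844/(-238986) = (-39 - 5265)*(-1/98043) + 444844*(-1/238986) = -5304*(-1/98043) - 222422/119493 = 1768/32681 - 222422/119493 = -641609978/355013703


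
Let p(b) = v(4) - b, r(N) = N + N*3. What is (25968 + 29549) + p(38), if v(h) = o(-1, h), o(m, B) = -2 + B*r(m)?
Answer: 55461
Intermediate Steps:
r(N) = 4*N (r(N) = N + 3*N = 4*N)
o(m, B) = -2 + 4*B*m (o(m, B) = -2 + B*(4*m) = -2 + 4*B*m)
v(h) = -2 - 4*h (v(h) = -2 + 4*h*(-1) = -2 - 4*h)
p(b) = -18 - b (p(b) = (-2 - 4*4) - b = (-2 - 16) - b = -18 - b)
(25968 + 29549) + p(38) = (25968 + 29549) + (-18 - 1*38) = 55517 + (-18 - 38) = 55517 - 56 = 55461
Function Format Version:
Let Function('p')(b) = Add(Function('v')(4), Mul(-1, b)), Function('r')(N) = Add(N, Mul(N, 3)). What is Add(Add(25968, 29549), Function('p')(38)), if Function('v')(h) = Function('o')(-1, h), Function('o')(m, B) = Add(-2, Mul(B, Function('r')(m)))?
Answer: 55461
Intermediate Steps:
Function('r')(N) = Mul(4, N) (Function('r')(N) = Add(N, Mul(3, N)) = Mul(4, N))
Function('o')(m, B) = Add(-2, Mul(4, B, m)) (Function('o')(m, B) = Add(-2, Mul(B, Mul(4, m))) = Add(-2, Mul(4, B, m)))
Function('v')(h) = Add(-2, Mul(-4, h)) (Function('v')(h) = Add(-2, Mul(4, h, -1)) = Add(-2, Mul(-4, h)))
Function('p')(b) = Add(-18, Mul(-1, b)) (Function('p')(b) = Add(Add(-2, Mul(-4, 4)), Mul(-1, b)) = Add(Add(-2, -16), Mul(-1, b)) = Add(-18, Mul(-1, b)))
Add(Add(25968, 29549), Function('p')(38)) = Add(Add(25968, 29549), Add(-18, Mul(-1, 38))) = Add(55517, Add(-18, -38)) = Add(55517, -56) = 55461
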